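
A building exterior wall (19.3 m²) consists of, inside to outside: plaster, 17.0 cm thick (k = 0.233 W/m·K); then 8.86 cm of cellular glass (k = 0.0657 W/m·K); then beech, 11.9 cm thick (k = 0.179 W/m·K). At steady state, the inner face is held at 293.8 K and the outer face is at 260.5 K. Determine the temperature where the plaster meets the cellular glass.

T = 284.9 K

Treat each layer as a resistance in series:
  R_plaster = L/(kA) = 0.170/(0.233·19.3) = 0.03780 K/W
  R_cellular glass = L/(kA) = 0.0886/(0.0657·19.3) = 0.06987 K/W
  R_beech = L/(kA) = 0.119/(0.179·19.3) = 0.03445 K/W
ΣR = 0.03780 + 0.06987 + 0.03445 = 0.1421 K/W
Q = ΔT/ΣR = (293.8 K − 260.5 K)/0.1421 = 234.3 W
From the inner boundary to the plaster/cellular glass interface, ΣR_partial = 0.03780 K/W.
T_interface = T_in − Q·ΣR_partial = 293.8 K − (234.3)(0.03780) = 284.9 K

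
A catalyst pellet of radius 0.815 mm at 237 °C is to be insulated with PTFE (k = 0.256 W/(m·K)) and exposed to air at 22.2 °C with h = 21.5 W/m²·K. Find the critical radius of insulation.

r_cr = 2.38 cm

For a sphere, r_cr = 2k_ins/h = 2·0.256/21.5 = 0.0238 m = 2.38 cm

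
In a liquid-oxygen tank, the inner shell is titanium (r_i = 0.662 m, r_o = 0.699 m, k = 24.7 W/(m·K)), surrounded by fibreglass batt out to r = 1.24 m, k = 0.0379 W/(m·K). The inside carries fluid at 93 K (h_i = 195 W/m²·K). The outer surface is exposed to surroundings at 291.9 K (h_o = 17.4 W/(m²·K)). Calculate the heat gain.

Treat each layer as a resistance in series:
  R_conv,in = 1/(4πr²h) = 1/(4π·0.662²·195) = 9.312×10^-4 K/W
  R_titanium = (1/0.662 − 1/0.699)/(4πk) = 0.07996/(4π·24.7) = 2.576×10^-4 K/W
  R_fibreglass batt = (1/0.699 − 1/1.24)/(4πk) = 0.6242/(4π·0.0379) = 1.311 K/W
  R_conv,out = 1/(4πr²h) = 1/(4π·1.24²·17.4) = 0.002974 K/W
ΣR = 9.312×10^-4 + 2.576×10^-4 + 1.311 + 0.002974 = 1.315 K/W
Q = ΔT/ΣR = (93 K − 291.9 K)/1.315 = -151 W
(Negative Q ⇒ heat flows inward; heat gain = 151 W.)

Q = 151 W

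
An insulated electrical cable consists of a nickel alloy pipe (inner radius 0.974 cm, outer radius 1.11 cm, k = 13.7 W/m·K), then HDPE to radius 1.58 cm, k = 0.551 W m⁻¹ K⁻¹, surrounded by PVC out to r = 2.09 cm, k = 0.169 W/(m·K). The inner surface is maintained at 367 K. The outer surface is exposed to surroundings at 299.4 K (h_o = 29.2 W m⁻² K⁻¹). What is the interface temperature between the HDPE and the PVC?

Series thermal resistances, inner to outer:
  R'_nickel alloy = ln(0.0111/0.00974)/(2πk) = 0.1307/(2π·13.7) = 0.001518 m·K/W
  R'_HDPE = ln(0.0158/0.0111)/(2πk) = 0.3531/(2π·0.551) = 0.1020 m·K/W
  R'_PVC = ln(0.0209/0.0158)/(2πk) = 0.2797/(2π·0.169) = 0.2634 m·K/W
  R'_conv,out = 1/(2πr h) = 1/(2π·0.0209·29.2) = 0.2608 m·K/W
ΣR = 0.001518 + 0.1020 + 0.2634 + 0.2608 = 0.6277 m·K/W
Q' = ΔT/ΣR = (367 K − 299.4 K)/0.6277 = 107.7 W/m
From the inner boundary to the HDPE/PVC interface, ΣR_partial = 0.1035 m·K/W.
T_interface = T_in − Q'·ΣR_partial = 367 K − (107.7)(0.1035) = 355.9 K

T = 355.9 K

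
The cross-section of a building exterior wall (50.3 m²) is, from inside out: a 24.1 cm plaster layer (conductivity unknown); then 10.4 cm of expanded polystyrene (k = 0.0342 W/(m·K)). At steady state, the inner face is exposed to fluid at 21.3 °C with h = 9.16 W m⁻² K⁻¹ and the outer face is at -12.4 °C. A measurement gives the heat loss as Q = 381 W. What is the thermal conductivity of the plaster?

k = 0.186 W/m·K

ΣR = ΔT/Q = |21.3 − -12.4|/381 = 0.08845 K/W
Known resistances:
  R_conv,in = 1/(hA) = 1/(9.16·50.3) = 0.002170 K/W
  R_expanded polystyrene = L/(kA) = 0.104/(0.0342·50.3) = 0.06046 K/W
R_plaster = ΣR − ΣR_known = 0.08845 − 0.06263 = 0.02582 K/W
L/(kA) = 0.02582 ⇒ k = 0.241/(0.02582·50.3) = 0.186 W/m·K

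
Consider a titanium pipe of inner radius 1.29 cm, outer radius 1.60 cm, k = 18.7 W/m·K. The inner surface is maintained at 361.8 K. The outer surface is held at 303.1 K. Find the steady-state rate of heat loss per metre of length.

Q' = 32.0 kW/m

Q' = 2πk·ΔT/ln(r₂/r₁) = 2π × 18.7 × 58.7 / ln(0.0160/0.0129) = 32000 W/m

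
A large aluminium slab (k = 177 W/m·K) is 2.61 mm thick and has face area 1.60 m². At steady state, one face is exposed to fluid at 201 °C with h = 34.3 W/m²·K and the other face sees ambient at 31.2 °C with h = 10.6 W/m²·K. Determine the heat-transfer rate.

Q = 2.20 kW

Series thermal resistances, inner to outer:
  R_conv,in = 1/(hA) = 1/(34.3·1.60) = 0.01822 K/W
  R_aluminium = L/(kA) = 0.00261/(177·1.60) = 9.216×10^-6 K/W
  R_conv,out = 1/(hA) = 1/(10.6·1.60) = 0.05896 K/W
ΣR = 0.01822 + 9.216×10^-6 + 0.05896 = 0.07719 K/W
Q = ΔT/ΣR = (201 °C − 31.2 °C)/0.07719 = 2200 W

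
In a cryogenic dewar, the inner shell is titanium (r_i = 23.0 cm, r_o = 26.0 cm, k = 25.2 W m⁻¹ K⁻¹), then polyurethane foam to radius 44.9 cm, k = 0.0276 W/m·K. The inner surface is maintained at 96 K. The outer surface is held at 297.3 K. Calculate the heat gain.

Series thermal resistances, inner to outer:
  R_titanium = (1/0.230 − 1/0.260)/(4πk) = 0.5017/(4π·25.2) = 0.001584 K/W
  R_polyurethane foam = (1/0.260 − 1/0.449)/(4πk) = 1.619/(4π·0.0276) = 4.668 K/W
ΣR = 0.001584 + 4.668 = 4.670 K/W
Q = ΔT/ΣR = (96 K − 297.3 K)/4.670 = -43.1 W
(Negative Q ⇒ heat flows inward; heat gain = 43.1 W.)

Q = 43.1 W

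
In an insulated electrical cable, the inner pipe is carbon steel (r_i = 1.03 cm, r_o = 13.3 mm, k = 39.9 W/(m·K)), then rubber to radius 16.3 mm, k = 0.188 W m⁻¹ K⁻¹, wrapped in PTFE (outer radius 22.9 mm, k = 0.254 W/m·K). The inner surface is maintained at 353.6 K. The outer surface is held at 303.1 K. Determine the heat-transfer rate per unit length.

Q' = 131 W/m

Treat each layer as a resistance in series:
  R'_carbon steel = ln(0.0133/0.0103)/(2πk) = 0.2556/(2π·39.9) = 0.001020 m·K/W
  R'_rubber = ln(0.0163/0.0133)/(2πk) = 0.2034/(2π·0.188) = 0.1722 m·K/W
  R'_PTFE = ln(0.0229/0.0163)/(2πk) = 0.3400/(2π·0.254) = 0.2130 m·K/W
ΣR = 0.001020 + 0.1722 + 0.2130 = 0.3862 m·K/W
Q' = ΔT/ΣR = (353.6 K − 303.1 K)/0.3862 = 131 W/m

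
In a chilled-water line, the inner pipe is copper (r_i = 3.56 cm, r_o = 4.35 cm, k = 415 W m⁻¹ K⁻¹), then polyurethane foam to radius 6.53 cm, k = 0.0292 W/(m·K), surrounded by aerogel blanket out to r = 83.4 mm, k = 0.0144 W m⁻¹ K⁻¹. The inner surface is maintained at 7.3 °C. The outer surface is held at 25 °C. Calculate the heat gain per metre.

Q' = 3.60 W/m

Series thermal resistances, inner to outer:
  R'_copper = ln(0.0435/0.0356)/(2πk) = 0.2004/(2π·415) = 7.686×10^-5 m·K/W
  R'_polyurethane foam = ln(0.0653/0.0435)/(2πk) = 0.4062/(2π·0.0292) = 2.214 m·K/W
  R'_aerogel blanket = ln(0.0834/0.0653)/(2πk) = 0.2447/(2π·0.0144) = 2.704 m·K/W
ΣR = 7.686×10^-5 + 2.214 + 2.704 = 4.918 m·K/W
Q' = ΔT/ΣR = (7.3 °C − 25 °C)/4.918 = -3.60 W/m
(Negative Q' ⇒ heat flows inward; heat gain = 3.60 W/m.)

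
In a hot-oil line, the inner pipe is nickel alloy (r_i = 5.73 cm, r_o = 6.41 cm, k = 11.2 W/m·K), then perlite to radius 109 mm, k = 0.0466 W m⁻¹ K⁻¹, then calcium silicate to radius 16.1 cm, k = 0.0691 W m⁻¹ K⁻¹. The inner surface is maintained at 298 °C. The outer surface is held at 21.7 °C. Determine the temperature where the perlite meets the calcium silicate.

T = 113 °C

Treat each layer as a resistance in series:
  R'_nickel alloy = ln(0.0641/0.0573)/(2πk) = 0.1121/(2π·11.2) = 0.001594 m·K/W
  R'_perlite = ln(0.109/0.0641)/(2πk) = 0.5309/(2π·0.0466) = 1.813 m·K/W
  R'_calcium silicate = ln(0.161/0.109)/(2πk) = 0.3901/(2π·0.0691) = 0.8984 m·K/W
ΣR = 0.001594 + 1.813 + 0.8984 = 2.713 m·K/W
Q' = ΔT/ΣR = (298 °C − 21.7 °C)/2.713 = 101.8 W/m
From the inner boundary to the perlite/calcium silicate interface, ΣR_partial = 1.815 m·K/W.
T_interface = T_in − Q'·ΣR_partial = 298 °C − (101.8)(1.815) = 113 °C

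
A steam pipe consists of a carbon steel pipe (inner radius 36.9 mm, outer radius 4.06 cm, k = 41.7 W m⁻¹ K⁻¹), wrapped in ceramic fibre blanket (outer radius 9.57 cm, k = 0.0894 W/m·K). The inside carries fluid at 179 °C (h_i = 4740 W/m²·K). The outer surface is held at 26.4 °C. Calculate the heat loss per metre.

Series thermal resistances, inner to outer:
  R'_conv,in = 1/(2πr h) = 1/(2π·0.0369·4740) = 9.099×10^-4 m·K/W
  R'_carbon steel = ln(0.0406/0.0369)/(2πk) = 0.09556/(2π·41.7) = 3.647×10^-4 m·K/W
  R'_ceramic fibre blanket = ln(0.0957/0.0406)/(2πk) = 0.8575/(2π·0.0894) = 1.526 m·K/W
ΣR = 9.099×10^-4 + 3.647×10^-4 + 1.526 = 1.527 m·K/W
Q' = ΔT/ΣR = (179 °C − 26.4 °C)/1.527 = 99.9 W/m

Q' = 99.9 W/m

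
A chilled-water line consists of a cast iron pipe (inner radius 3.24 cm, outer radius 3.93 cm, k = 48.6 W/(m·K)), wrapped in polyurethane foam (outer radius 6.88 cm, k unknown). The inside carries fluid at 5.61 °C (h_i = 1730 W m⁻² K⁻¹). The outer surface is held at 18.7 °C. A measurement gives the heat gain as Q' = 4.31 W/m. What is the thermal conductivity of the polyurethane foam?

k = 0.0294 W/m·K

ΣR = ΔT/Q' = |5.61 − 18.7|/4.31 = 3.037 m·K/W
Known resistances:
  R'_conv,in = 1/(2πr h) = 1/(2π·0.0324·1730) = 0.002839 m·K/W
  R'_cast iron = ln(0.0393/0.0324)/(2πk) = 0.1931/(2π·48.6) = 6.323×10^-4 m·K/W
R_polyurethane foam = ΣR − ΣR_known = 3.037 − 0.003471 = 3.034 m·K/W
ln(r₂/r₁)/(2πk) = 3.034 ⇒ k = 0.5600/(2π·3.034) = 0.0294 W/m·K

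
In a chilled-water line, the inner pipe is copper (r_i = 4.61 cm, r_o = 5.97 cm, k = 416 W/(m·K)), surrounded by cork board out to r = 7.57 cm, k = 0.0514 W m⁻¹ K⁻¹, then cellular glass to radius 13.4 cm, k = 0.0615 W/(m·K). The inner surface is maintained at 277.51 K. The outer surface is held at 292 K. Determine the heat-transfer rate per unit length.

Q' = 6.55 W/m

Resistance network (inner→outer):
  R'_copper = ln(0.0597/0.0461)/(2πk) = 0.2585/(2π·416) = 9.891×10^-5 m·K/W
  R'_cork board = ln(0.0757/0.0597)/(2πk) = 0.2374/(2π·0.0514) = 0.7352 m·K/W
  R'_cellular glass = ln(0.134/0.0757)/(2πk) = 0.5711/(2π·0.0615) = 1.478 m·K/W
ΣR = 9.891×10^-5 + 0.7352 + 1.478 = 2.213 m·K/W
Q' = ΔT/ΣR = (277.51 K − 292 K)/2.213 = -6.55 W/m
(Negative Q' ⇒ heat flows inward; heat gain = 6.55 W/m.)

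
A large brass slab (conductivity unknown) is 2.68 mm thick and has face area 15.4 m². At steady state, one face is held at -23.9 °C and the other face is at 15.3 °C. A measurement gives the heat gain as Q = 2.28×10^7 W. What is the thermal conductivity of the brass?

k = 101 W/m·K

ΣR = ΔT/Q = |-23.9 − 15.3|/2.28×10^7 = 1.719×10^-6 K/W
L/(kA) = 1.719×10^-6 ⇒ k = 0.00268/(1.719×10^-6·15.4) = 101 W/m·K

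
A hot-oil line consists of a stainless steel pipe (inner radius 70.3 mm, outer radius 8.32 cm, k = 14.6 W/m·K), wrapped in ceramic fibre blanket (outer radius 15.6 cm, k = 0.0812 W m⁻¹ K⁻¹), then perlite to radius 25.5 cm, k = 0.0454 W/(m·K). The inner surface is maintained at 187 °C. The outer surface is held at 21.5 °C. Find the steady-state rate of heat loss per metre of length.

Q' = 56.0 W/m

Series thermal resistances, inner to outer:
  R'_stainless steel = ln(0.0832/0.0703)/(2πk) = 0.1685/(2π·14.6) = 0.001837 m·K/W
  R'_ceramic fibre blanket = ln(0.156/0.0832)/(2πk) = 0.6286/(2π·0.0812) = 1.232 m·K/W
  R'_perlite = ln(0.255/0.156)/(2πk) = 0.4914/(2π·0.0454) = 1.723 m·K/W
ΣR = 0.001837 + 1.232 + 1.723 = 2.957 m·K/W
Q' = ΔT/ΣR = (187 °C − 21.5 °C)/2.957 = 56.0 W/m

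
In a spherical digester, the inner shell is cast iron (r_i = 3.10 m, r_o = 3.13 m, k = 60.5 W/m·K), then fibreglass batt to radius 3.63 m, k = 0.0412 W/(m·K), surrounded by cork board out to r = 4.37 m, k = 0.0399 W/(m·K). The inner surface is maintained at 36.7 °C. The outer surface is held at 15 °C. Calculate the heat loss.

Treat each layer as a resistance in series:
  R_cast iron = (1/3.10 − 1/3.13)/(4πk) = 0.003092/(4π·60.5) = 4.067×10^-6 K/W
  R_fibreglass batt = (1/3.13 − 1/3.63)/(4πk) = 0.04401/(4π·0.0412) = 0.08500 K/W
  R_cork board = (1/3.63 − 1/4.37)/(4πk) = 0.04665/(4π·0.0399) = 0.09304 K/W
ΣR = 4.067×10^-6 + 0.08500 + 0.09304 = 0.1780 K/W
Q = ΔT/ΣR = (36.7 °C − 15 °C)/0.1780 = 122 W

Q = 122 W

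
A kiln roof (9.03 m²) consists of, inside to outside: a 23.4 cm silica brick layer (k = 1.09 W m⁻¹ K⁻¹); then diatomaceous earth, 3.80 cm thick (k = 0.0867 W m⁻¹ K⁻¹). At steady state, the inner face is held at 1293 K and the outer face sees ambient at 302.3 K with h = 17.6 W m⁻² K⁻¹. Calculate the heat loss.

Series thermal resistances, inner to outer:
  R_silica brick = L/(kA) = 0.234/(1.09·9.03) = 0.02377 K/W
  R_diatomaceous earth = L/(kA) = 0.0380/(0.0867·9.03) = 0.04854 K/W
  R_conv,out = 1/(hA) = 1/(17.6·9.03) = 0.006292 K/W
ΣR = 0.02377 + 0.04854 + 0.006292 = 0.07860 K/W
Q = ΔT/ΣR = (1293 K − 302.3 K)/0.07860 = 12600 W

Q = 12.6 kW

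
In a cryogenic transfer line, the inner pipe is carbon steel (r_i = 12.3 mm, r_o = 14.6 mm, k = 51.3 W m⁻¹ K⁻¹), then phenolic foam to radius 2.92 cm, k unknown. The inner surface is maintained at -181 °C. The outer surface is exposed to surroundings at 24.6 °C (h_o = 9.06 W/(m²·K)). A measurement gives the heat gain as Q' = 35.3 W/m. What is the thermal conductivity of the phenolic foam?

ΣR = ΔT/Q' = |-181 − 24.6|/35.3 = 5.824 m·K/W
Known resistances:
  R'_carbon steel = ln(0.0146/0.0123)/(2πk) = 0.1714/(2π·51.3) = 5.318×10^-4 m·K/W
  R'_conv,out = 1/(2πr h) = 1/(2π·0.0292·9.06) = 0.6016 m·K/W
R_phenolic foam = ΣR − ΣR_known = 5.824 − 0.6021 = 5.222 m·K/W
ln(r₂/r₁)/(2πk) = 5.222 ⇒ k = 0.6931/(2π·5.222) = 0.0211 W/m·K

k = 0.0211 W/m·K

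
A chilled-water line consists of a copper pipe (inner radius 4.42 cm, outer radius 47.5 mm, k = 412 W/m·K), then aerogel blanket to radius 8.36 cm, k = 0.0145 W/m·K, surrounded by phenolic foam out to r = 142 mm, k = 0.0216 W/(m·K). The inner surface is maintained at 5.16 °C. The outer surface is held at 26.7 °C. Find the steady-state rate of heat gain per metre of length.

Q' = 2.13 W/m

Series thermal resistances, inner to outer:
  R'_copper = ln(0.0475/0.0442)/(2πk) = 0.07200/(2π·412) = 2.782×10^-5 m·K/W
  R'_aerogel blanket = ln(0.0836/0.0475)/(2πk) = 0.5653/(2π·0.0145) = 6.205 m·K/W
  R'_phenolic foam = ln(0.142/0.0836)/(2πk) = 0.5298/(2π·0.0216) = 3.904 m·K/W
ΣR = 2.782×10^-5 + 6.205 + 3.904 = 10.11 m·K/W
Q' = ΔT/ΣR = (5.16 °C − 26.7 °C)/10.11 = -2.13 W/m
(Negative Q' ⇒ heat flows inward; heat gain = 2.13 W/m.)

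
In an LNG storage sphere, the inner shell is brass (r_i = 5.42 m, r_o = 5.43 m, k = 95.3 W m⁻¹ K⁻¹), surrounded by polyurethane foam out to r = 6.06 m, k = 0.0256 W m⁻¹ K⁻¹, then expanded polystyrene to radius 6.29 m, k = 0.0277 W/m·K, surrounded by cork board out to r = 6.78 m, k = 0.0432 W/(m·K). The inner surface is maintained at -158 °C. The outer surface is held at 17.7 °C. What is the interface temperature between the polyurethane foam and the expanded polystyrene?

Treat each layer as a resistance in series:
  R_brass = (1/5.42 − 1/5.43)/(4πk) = 3.398×10^-4/(4π·95.3) = 2.837×10^-7 K/W
  R_polyurethane foam = (1/5.43 − 1/6.06)/(4πk) = 0.01915/(4π·0.0256) = 0.05951 K/W
  R_expanded polystyrene = (1/6.06 − 1/6.29)/(4πk) = 0.006034/(4π·0.0277) = 0.01733 K/W
  R_cork board = (1/6.29 − 1/6.78)/(4πk) = 0.01149/(4π·0.0432) = 0.02117 K/W
ΣR = 2.837×10^-7 + 0.05951 + 0.01733 + 0.02117 = 0.09801 K/W
Q = ΔT/ΣR = (-158 °C − 17.7 °C)/0.09801 = -1793 W
From the inner boundary to the polyurethane foam/expanded polystyrene interface, ΣR_partial = 0.05951 K/W.
T_interface = T_in − Q·ΣR_partial = -158 °C − (-1793)(0.05951) = -51.3 °C

T = -51.3 °C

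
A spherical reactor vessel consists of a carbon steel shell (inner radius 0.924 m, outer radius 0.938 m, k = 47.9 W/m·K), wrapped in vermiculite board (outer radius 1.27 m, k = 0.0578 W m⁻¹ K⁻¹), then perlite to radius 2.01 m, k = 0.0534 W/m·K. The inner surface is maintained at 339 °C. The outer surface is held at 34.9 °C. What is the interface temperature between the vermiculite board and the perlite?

Series thermal resistances, inner to outer:
  R_carbon steel = (1/0.924 − 1/0.938)/(4πk) = 0.01615/(4π·47.9) = 2.684×10^-5 K/W
  R_vermiculite board = (1/0.938 − 1/1.27)/(4πk) = 0.2787/(4π·0.0578) = 0.3837 K/W
  R_perlite = (1/1.27 − 1/2.01)/(4πk) = 0.2899/(4π·0.0534) = 0.4320 K/W
ΣR = 2.684×10^-5 + 0.3837 + 0.4320 = 0.8157 K/W
Q = ΔT/ΣR = (339 °C − 34.9 °C)/0.8157 = 372.8 W
From the inner boundary to the vermiculite board/perlite interface, ΣR_partial = 0.3837 K/W.
T_interface = T_in − Q·ΣR_partial = 339 °C − (372.8)(0.3837) = 196 °C

T = 196 °C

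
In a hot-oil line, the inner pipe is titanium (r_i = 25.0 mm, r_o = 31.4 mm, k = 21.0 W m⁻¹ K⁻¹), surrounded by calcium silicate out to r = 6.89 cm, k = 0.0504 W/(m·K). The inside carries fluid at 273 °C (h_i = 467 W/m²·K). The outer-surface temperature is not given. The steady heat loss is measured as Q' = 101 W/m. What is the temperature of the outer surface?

T_out = 20.8 °C

Series resistances:
  R'_conv,in = 1/(2πr h) = 1/(2π·0.0250·467) = 0.01363 m·K/W
  R'_titanium = ln(0.0314/0.0250)/(2πk) = 0.2279/(2π·21.0) = 0.001727 m·K/W
  R'_calcium silicate = ln(0.0689/0.0314)/(2πk) = 0.7858/(2π·0.0504) = 2.482 m·K/W
ΣR = 2.497 m·K/W
ΔT = Q'·ΣR = 101 × 2.497 = 252.2 K
Heat flows outward, so T_out = T_in − ΔT = 273 − 252.2 = 20.8 °C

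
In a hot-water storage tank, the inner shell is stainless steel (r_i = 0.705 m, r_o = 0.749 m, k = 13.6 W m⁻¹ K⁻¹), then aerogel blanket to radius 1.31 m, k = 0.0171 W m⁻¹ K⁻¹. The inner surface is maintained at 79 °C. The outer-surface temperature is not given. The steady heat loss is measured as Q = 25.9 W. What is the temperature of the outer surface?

T_out = 10.1 °C

Sum the resistances:
  R_stainless steel = (1/0.705 − 1/0.749)/(4πk) = 0.08333/(4π·13.6) = 4.876×10^-4 K/W
  R_aerogel blanket = (1/0.749 − 1/1.31)/(4πk) = 0.5718/(4π·0.0171) = 2.661 K/W
ΣR = 2.661 K/W
ΔT = Q·ΣR = 25.9 × 2.661 = 68.92 K
Heat flows outward, so T_out = T_in − ΔT = 79 − 68.92 = 10.1 °C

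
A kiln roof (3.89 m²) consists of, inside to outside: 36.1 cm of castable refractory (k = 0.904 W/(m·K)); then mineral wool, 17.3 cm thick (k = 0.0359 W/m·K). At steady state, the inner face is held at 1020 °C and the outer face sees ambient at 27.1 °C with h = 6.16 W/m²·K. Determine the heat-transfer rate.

Q = 718 W

Treat each layer as a resistance in series:
  R_castable refractory = L/(kA) = 0.361/(0.904·3.89) = 0.1027 K/W
  R_mineral wool = L/(kA) = 0.173/(0.0359·3.89) = 1.239 K/W
  R_conv,out = 1/(hA) = 1/(6.16·3.89) = 0.04173 K/W
ΣR = 0.1027 + 1.239 + 0.04173 = 1.383 K/W
Q = ΔT/ΣR = (1020 °C − 27.1 °C)/1.383 = 718 W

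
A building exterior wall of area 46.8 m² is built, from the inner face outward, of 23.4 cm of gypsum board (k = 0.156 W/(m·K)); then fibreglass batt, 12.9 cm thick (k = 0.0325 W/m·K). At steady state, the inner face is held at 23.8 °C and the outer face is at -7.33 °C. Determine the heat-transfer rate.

Resistance network (inner→outer):
  R_gypsum board = L/(kA) = 0.234/(0.156·46.8) = 0.03205 K/W
  R_fibreglass batt = L/(kA) = 0.129/(0.0325·46.8) = 0.08481 K/W
ΣR = 0.03205 + 0.08481 = 0.1169 K/W
Q = ΔT/ΣR = (23.8 °C − -7.33 °C)/0.1169 = 266 W

Q = 266 W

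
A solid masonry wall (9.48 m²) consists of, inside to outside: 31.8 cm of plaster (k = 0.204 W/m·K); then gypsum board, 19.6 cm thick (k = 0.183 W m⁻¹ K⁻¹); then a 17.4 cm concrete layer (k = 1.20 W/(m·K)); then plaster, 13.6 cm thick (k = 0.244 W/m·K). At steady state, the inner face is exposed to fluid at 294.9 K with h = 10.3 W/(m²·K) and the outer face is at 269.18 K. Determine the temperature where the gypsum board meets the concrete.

T = 274.45 K

Resistance network (inner→outer):
  R_conv,in = 1/(hA) = 1/(10.3·9.48) = 0.01024 K/W
  R_plaster = L/(kA) = 0.318/(0.204·9.48) = 0.1644 K/W
  R_gypsum board = L/(kA) = 0.196/(0.183·9.48) = 0.1130 K/W
  R_concrete = L/(kA) = 0.174/(1.20·9.48) = 0.01530 K/W
  R_plaster = L/(kA) = 0.136/(0.244·9.48) = 0.05880 K/W
ΣR = 0.01024 + 0.1644 + 0.1130 + 0.01530 + 0.05880 = 0.3617 K/W
Q = ΔT/ΣR = (294.9 K − 269.18 K)/0.3617 = 71.11 W
From the inner boundary to the gypsum board/concrete interface, ΣR_partial = 0.2876 K/W.
T_interface = T_in − Q·ΣR_partial = 294.9 K − (71.11)(0.2876) = 274.45 K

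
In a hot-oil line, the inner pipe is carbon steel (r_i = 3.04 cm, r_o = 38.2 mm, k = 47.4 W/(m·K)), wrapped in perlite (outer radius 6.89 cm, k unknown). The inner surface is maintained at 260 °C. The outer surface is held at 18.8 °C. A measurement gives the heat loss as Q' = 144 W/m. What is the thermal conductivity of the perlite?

ΣR = ΔT/Q' = |260 − 18.8|/144 = 1.675 m·K/W
Known resistances:
  R'_carbon steel = ln(0.0382/0.0304)/(2πk) = 0.2284/(2π·47.4) = 7.669×10^-4 m·K/W
R_perlite = ΣR − ΣR_known = 1.675 − 7.669×10^-4 = 1.674 m·K/W
ln(r₂/r₁)/(2πk) = 1.674 ⇒ k = 0.5898/(2π·1.674) = 0.0561 W/m·K

k = 0.0561 W/m·K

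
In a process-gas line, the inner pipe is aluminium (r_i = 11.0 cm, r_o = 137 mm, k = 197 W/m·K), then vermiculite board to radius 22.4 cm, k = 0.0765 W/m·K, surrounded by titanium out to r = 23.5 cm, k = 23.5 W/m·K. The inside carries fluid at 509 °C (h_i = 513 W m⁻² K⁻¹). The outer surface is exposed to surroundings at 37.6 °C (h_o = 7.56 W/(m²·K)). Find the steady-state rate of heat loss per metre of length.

Q' = 422 W/m

Treat each layer as a resistance in series:
  R'_conv,in = 1/(2πr h) = 1/(2π·0.110·513) = 0.002820 m·K/W
  R'_aluminium = ln(0.137/0.110)/(2πk) = 0.2195/(2π·197) = 1.773×10^-4 m·K/W
  R'_vermiculite board = ln(0.224/0.137)/(2πk) = 0.4917/(2π·0.0765) = 1.023 m·K/W
  R'_titanium = ln(0.235/0.224)/(2πk) = 0.04794/(2π·23.5) = 3.247×10^-4 m·K/W
  R'_conv,out = 1/(2πr h) = 1/(2π·0.235·7.56) = 0.08958 m·K/W
ΣR = 0.002820 + 1.773×10^-4 + 1.023 + 3.247×10^-4 + 0.08958 = 1.116 m·K/W
Q' = ΔT/ΣR = (509 °C − 37.6 °C)/1.116 = 422 W/m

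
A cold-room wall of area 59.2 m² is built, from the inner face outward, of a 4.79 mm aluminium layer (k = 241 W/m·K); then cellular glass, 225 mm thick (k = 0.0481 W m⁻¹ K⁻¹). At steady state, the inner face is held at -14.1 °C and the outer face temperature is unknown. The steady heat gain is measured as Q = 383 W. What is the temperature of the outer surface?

Sum the resistances:
  R_aluminium = L/(kA) = 0.00479/(241·59.2) = 3.357×10^-7 K/W
  R_cellular glass = L/(kA) = 0.225/(0.0481·59.2) = 0.07902 K/W
ΣR = 0.07902 K/W
ΔT = Q·ΣR = 383 × 0.07902 = 30.26 K
Heat flows inward, so T_out = T_in + ΔT = -14.1 + 30.26 = 16.2 °C

T_out = 16.2 °C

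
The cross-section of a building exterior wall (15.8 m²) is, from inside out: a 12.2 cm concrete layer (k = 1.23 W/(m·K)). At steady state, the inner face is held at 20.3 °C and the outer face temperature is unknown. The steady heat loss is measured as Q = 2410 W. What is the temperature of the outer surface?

T_out = 5.17 °C

Series resistances:
  R_concrete = L/(kA) = 0.122/(1.23·15.8) = 0.006278 K/W
ΣR = 0.006278 K/W
ΔT = Q·ΣR = 2410 × 0.006278 = 15.13 K
Heat flows outward, so T_out = T_in − ΔT = 20.3 − 15.13 = 5.17 °C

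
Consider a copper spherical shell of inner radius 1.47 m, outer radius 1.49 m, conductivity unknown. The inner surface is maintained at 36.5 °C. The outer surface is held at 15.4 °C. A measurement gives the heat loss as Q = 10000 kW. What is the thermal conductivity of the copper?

k = 344 W/m·K

ΣR = ΔT/Q = |36.5 − 15.4|/1.00×10^7 = 2.110×10^-6 K/W
(1/r₁−1/r₂)/(4πk) = 2.110×10^-6 ⇒ k = 0.009131/(4π·2.110×10^-6) = 344 W/m·K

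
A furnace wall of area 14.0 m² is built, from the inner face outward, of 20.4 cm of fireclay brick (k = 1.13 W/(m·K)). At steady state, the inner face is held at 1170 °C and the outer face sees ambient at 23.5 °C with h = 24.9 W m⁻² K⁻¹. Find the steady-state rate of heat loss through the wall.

Q = 72.7 kW

Treat each layer as a resistance in series:
  R_fireclay brick = L/(kA) = 0.204/(1.13·14.0) = 0.01290 K/W
  R_conv,out = 1/(hA) = 1/(24.9·14.0) = 0.002869 K/W
ΣR = 0.01290 + 0.002869 = 0.01577 K/W
Q = ΔT/ΣR = (1170 °C − 23.5 °C)/0.01577 = 72700 W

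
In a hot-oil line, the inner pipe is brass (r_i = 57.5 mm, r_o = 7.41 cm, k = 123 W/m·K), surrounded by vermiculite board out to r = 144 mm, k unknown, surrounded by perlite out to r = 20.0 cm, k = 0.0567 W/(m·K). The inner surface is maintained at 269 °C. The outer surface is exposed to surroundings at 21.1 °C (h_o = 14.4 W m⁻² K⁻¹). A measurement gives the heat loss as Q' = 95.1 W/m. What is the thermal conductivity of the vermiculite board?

k = 0.0649 W/m·K

ΣR = ΔT/Q' = |269 − 21.1|/95.1 = 2.607 m·K/W
Known resistances:
  R'_brass = ln(0.0741/0.0575)/(2πk) = 0.2536/(2π·123) = 3.282×10^-4 m·K/W
  R'_perlite = ln(0.200/0.144)/(2πk) = 0.3285/(2π·0.0567) = 0.9221 m·K/W
  R'_conv,out = 1/(2πr h) = 1/(2π·0.200·14.4) = 0.05526 m·K/W
R_vermiculite board = ΣR − ΣR_known = 2.607 − 0.9777 = 1.629 m·K/W
ln(r₂/r₁)/(2πk) = 1.629 ⇒ k = 0.6644/(2π·1.629) = 0.0649 W/m·K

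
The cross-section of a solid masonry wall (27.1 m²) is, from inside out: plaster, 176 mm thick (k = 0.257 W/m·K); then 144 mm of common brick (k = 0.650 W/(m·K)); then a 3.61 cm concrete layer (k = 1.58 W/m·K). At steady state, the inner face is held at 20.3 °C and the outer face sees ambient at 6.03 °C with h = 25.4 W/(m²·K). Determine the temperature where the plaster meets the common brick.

Series thermal resistances, inner to outer:
  R_plaster = L/(kA) = 0.176/(0.257·27.1) = 0.02527 K/W
  R_common brick = L/(kA) = 0.144/(0.650·27.1) = 0.008175 K/W
  R_concrete = L/(kA) = 0.0361/(1.58·27.1) = 8.431×10^-4 K/W
  R_conv,out = 1/(hA) = 1/(25.4·27.1) = 0.001453 K/W
ΣR = 0.02527 + 0.008175 + 8.431×10^-4 + 0.001453 = 0.03574 K/W
Q = ΔT/ΣR = (20.3 °C − 6.03 °C)/0.03574 = 399.3 W
From the inner boundary to the plaster/common brick interface, ΣR_partial = 0.02527 K/W.
T_interface = T_in − Q·ΣR_partial = 20.3 °C − (399.3)(0.02527) = 10.2 °C

T = 10.2 °C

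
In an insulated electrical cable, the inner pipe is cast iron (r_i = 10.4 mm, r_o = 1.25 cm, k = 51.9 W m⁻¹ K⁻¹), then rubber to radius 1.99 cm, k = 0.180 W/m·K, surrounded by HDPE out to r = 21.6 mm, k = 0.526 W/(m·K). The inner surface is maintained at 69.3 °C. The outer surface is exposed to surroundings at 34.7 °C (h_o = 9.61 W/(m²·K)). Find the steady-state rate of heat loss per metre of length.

Q' = 28.8 W/m

Resistance network (inner→outer):
  R'_cast iron = ln(0.0125/0.0104)/(2πk) = 0.1839/(2π·51.9) = 5.640×10^-4 m·K/W
  R'_rubber = ln(0.0199/0.0125)/(2πk) = 0.4650/(2π·0.180) = 0.4111 m·K/W
  R'_HDPE = ln(0.0216/0.0199)/(2πk) = 0.08197/(2π·0.526) = 0.02480 m·K/W
  R'_conv,out = 1/(2πr h) = 1/(2π·0.0216·9.61) = 0.7667 m·K/W
ΣR = 5.640×10^-4 + 0.4111 + 0.02480 + 0.7667 = 1.203 m·K/W
Q' = ΔT/ΣR = (69.3 °C − 34.7 °C)/1.203 = 28.8 W/m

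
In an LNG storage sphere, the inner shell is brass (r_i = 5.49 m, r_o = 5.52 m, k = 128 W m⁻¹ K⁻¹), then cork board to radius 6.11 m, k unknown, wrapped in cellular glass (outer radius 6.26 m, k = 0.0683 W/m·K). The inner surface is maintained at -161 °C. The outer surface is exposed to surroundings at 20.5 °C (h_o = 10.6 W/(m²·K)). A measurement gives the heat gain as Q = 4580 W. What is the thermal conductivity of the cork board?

ΣR = ΔT/Q = |-161 − 20.5|/4580 = 0.03963 K/W
Known resistances:
  R_brass = (1/5.49 − 1/5.52)/(4πk) = 9.899×10^-4/(4π·128) = 6.154×10^-7 K/W
  R_cellular glass = (1/6.11 − 1/6.26)/(4πk) = 0.003922/(4π·0.0683) = 0.004569 K/W
  R_conv,out = 1/(4πr²h) = 1/(4π·6.26²·10.6) = 1.916×10^-4 K/W
R_cork board = ΣR − ΣR_known = 0.03963 − 0.004761 = 0.03487 K/W
(1/r₁−1/r₂)/(4πk) = 0.03487 ⇒ k = 0.01749/(4π·0.03487) = 0.0399 W/m·K

k = 0.0399 W/m·K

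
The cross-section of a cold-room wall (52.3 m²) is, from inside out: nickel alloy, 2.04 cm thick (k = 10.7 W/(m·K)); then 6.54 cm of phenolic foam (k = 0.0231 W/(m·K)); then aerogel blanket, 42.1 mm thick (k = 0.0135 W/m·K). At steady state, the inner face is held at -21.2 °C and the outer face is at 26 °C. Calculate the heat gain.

Series thermal resistances, inner to outer:
  R_nickel alloy = L/(kA) = 0.0204/(10.7·52.3) = 3.645×10^-5 K/W
  R_phenolic foam = L/(kA) = 0.0654/(0.0231·52.3) = 0.05413 K/W
  R_aerogel blanket = L/(kA) = 0.0421/(0.0135·52.3) = 0.05963 K/W
ΣR = 3.645×10^-5 + 0.05413 + 0.05963 = 0.1138 K/W
Q = ΔT/ΣR = (-21.2 °C − 26 °C)/0.1138 = -415 W
(Negative Q ⇒ heat flows inward; heat gain = 415 W.)

Q = 415 W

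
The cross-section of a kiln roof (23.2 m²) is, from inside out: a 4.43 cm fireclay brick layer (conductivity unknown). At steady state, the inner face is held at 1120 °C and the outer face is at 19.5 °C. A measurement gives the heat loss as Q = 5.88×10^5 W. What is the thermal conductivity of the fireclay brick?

ΣR = ΔT/Q = |1120 − 19.5|/5.88×10^5 = 0.001872 K/W
L/(kA) = 0.001872 ⇒ k = 0.0443/(0.001872·23.2) = 1.02 W/m·K

k = 1.02 W/m·K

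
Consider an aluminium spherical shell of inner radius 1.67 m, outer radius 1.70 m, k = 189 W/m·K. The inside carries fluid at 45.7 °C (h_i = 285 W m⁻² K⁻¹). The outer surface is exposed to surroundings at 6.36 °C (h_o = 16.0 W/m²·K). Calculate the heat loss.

Q = 21.5 kW

Series thermal resistances, inner to outer:
  R_conv,in = 1/(4πr²h) = 1/(4π·1.67²·285) = 1.001×10^-4 K/W
  R_aluminium = (1/1.67 − 1/1.70)/(4πk) = 0.01057/(4π·189) = 4.449×10^-6 K/W
  R_conv,out = 1/(4πr²h) = 1/(4π·1.70²·16.0) = 0.001721 K/W
ΣR = 1.001×10^-4 + 4.449×10^-6 + 0.001721 = 0.001826 K/W
Q = ΔT/ΣR = (45.7 °C − 6.36 °C)/0.001826 = 21500 W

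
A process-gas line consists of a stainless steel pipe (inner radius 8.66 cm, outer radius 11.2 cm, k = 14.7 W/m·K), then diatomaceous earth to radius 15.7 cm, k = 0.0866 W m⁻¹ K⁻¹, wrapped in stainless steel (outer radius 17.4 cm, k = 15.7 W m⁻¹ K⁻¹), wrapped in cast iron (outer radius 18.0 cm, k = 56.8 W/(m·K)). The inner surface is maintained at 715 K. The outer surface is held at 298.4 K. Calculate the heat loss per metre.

Q' = 667 W/m

Treat each layer as a resistance in series:
  R'_stainless steel = ln(0.112/0.0866)/(2πk) = 0.2572/(2π·14.7) = 0.002785 m·K/W
  R'_diatomaceous earth = ln(0.157/0.112)/(2πk) = 0.3377/(2π·0.0866) = 0.6207 m·K/W
  R'_stainless steel = ln(0.174/0.157)/(2πk) = 0.1028/(2π·15.7) = 0.001042 m·K/W
  R'_cast iron = ln(0.180/0.174)/(2πk) = 0.03390/(2π·56.8) = 9.499×10^-5 m·K/W
ΣR = 0.002785 + 0.6207 + 0.001042 + 9.499×10^-5 = 0.6246 m·K/W
Q' = ΔT/ΣR = (715 K − 298.4 K)/0.6246 = 667 W/m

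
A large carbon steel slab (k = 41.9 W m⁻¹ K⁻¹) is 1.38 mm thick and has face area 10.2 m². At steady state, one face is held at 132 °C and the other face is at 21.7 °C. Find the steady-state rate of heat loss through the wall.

Q = kA·ΔT/L = 41.9 × 10.2 × |132 °C − 21.7 °C| / 0.00138 = 3.42×10^7 W

Q = 34200 kW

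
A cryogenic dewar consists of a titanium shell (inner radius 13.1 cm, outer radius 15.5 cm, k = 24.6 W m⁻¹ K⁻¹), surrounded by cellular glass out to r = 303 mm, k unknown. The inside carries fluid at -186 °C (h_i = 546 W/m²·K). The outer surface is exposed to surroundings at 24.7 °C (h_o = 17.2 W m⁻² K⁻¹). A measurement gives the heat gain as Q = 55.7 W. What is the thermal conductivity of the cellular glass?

k = 0.0674 W/m·K

ΣR = ΔT/Q = |-186 − 24.7|/55.7 = 3.783 K/W
Known resistances:
  R_conv,in = 1/(4πr²h) = 1/(4π·0.131²·546) = 0.008493 K/W
  R_titanium = (1/0.131 − 1/0.155)/(4πk) = 1.182/(4π·24.6) = 0.003824 K/W
  R_conv,out = 1/(4πr²h) = 1/(4π·0.303²·17.2) = 0.05039 K/W
R_cellular glass = ΣR − ΣR_known = 3.783 − 0.06271 = 3.720 K/W
(1/r₁−1/r₂)/(4πk) = 3.720 ⇒ k = 3.151/(4π·3.720) = 0.0674 W/m·K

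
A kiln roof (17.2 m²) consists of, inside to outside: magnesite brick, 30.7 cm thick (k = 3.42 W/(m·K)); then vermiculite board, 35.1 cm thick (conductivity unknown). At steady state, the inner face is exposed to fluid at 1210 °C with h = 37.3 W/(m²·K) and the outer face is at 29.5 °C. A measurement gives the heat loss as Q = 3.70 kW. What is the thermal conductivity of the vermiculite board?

ΣR = ΔT/Q = |1210 − 29.5|/3700 = 0.3191 K/W
Known resistances:
  R_conv,in = 1/(hA) = 1/(37.3·17.2) = 0.001559 K/W
  R_magnesite brick = L/(kA) = 0.307/(3.42·17.2) = 0.005219 K/W
R_vermiculite board = ΣR − ΣR_known = 0.3191 − 0.006778 = 0.3123 K/W
L/(kA) = 0.3123 ⇒ k = 0.351/(0.3123·17.2) = 0.0653 W/m·K

k = 0.0653 W/m·K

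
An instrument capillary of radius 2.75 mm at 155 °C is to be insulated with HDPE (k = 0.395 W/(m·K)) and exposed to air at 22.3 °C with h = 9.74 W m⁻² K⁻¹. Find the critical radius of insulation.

r_cr = 4.06 cm

For a cylinder, r_cr = k_ins/h = 0.395/9.74 = 0.0406 m = 4.06 cm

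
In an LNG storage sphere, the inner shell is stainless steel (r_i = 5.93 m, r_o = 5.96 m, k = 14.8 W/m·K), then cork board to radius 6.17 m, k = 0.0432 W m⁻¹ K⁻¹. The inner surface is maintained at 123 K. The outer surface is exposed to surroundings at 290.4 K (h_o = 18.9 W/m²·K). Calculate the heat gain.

Q = 15.7 kW

Series thermal resistances, inner to outer:
  R_stainless steel = (1/5.93 − 1/5.96)/(4πk) = 8.488×10^-4/(4π·14.8) = 4.564×10^-6 K/W
  R_cork board = (1/5.96 − 1/6.17)/(4πk) = 0.005711/(4π·0.0432) = 0.01052 K/W
  R_conv,out = 1/(4πr²h) = 1/(4π·6.17²·18.9) = 1.106×10^-4 K/W
ΣR = 4.564×10^-6 + 0.01052 + 1.106×10^-4 = 0.01064 K/W
Q = ΔT/ΣR = (123 K − 290.4 K)/0.01064 = -15700 W
(Negative Q ⇒ heat flows inward; heat gain = 15700 W.)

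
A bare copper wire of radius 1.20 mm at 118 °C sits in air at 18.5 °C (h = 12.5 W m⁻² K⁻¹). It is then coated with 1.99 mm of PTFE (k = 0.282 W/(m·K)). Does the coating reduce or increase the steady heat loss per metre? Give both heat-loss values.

increases: 9.38 → 21.9 W/m

Critical radius for a cylinder: r_cr = k/h = 0.0226 m = 2.26 cm.
Outer radius after coating: r₂ = 0.00120 + 0.00199 = 0.00319 m.
Since r₁ < r_cr and r₂ ≤ r_cr, the coating moves toward the maximum at r_cr — heat loss rises.
Bare: R = 1/(2πr₁h) = 10.61 m·K/W; Q = 99.5/10.61 = 9.38 W/m.
Coated: R = R_cond + R_conv = 4.543 m·K/W; Q = 99.5/4.543 = 21.9 W/m.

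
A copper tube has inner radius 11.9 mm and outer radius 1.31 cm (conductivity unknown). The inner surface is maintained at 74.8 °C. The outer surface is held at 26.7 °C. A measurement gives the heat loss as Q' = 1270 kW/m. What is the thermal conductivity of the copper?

k = 404 W/m·K

ΣR = ΔT/Q' = |74.8 − 26.7|/1.27×10^6 = 3.787×10^-5 m·K/W
ln(r₂/r₁)/(2πk) = 3.787×10^-5 ⇒ k = 0.09607/(2π·3.787×10^-5) = 404 W/m·K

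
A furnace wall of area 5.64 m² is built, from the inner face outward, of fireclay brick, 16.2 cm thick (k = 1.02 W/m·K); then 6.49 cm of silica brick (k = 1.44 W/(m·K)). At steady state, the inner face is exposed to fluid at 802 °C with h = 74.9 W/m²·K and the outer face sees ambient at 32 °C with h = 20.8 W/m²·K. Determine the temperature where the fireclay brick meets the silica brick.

Series thermal resistances, inner to outer:
  R_conv,in = 1/(hA) = 1/(74.9·5.64) = 0.002367 K/W
  R_fireclay brick = L/(kA) = 0.162/(1.02·5.64) = 0.02816 K/W
  R_silica brick = L/(kA) = 0.0649/(1.44·5.64) = 0.007991 K/W
  R_conv,out = 1/(hA) = 1/(20.8·5.64) = 0.008524 K/W
ΣR = 0.002367 + 0.02816 + 0.007991 + 0.008524 = 0.04704 K/W
Q = ΔT/ΣR = (802 °C − 32 °C)/0.04704 = 16370 W
From the inner boundary to the fireclay brick/silica brick interface, ΣR_partial = 0.03053 K/W.
T_interface = T_in − Q·ΣR_partial = 802 °C − (16370)(0.03053) = 302 °C

T = 302 °C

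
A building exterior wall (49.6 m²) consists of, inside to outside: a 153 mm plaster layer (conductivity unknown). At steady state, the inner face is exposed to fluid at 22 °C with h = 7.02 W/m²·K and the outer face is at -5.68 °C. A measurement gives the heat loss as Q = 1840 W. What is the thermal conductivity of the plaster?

ΣR = ΔT/Q = |22 − -5.68|/1840 = 0.01504 K/W
Known resistances:
  R_conv,in = 1/(hA) = 1/(7.02·49.6) = 0.002872 K/W
R_plaster = ΣR − ΣR_known = 0.01504 − 0.002872 = 0.01217 K/W
L/(kA) = 0.01217 ⇒ k = 0.153/(0.01217·49.6) = 0.253 W/m·K

k = 0.253 W/m·K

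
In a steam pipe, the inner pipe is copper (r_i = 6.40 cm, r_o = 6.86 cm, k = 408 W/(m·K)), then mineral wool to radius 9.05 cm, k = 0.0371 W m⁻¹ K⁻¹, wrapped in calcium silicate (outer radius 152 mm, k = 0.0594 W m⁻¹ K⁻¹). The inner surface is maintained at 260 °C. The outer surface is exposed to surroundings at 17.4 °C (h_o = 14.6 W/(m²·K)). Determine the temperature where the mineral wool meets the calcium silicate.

Resistance network (inner→outer):
  R'_copper = ln(0.0686/0.0640)/(2πk) = 0.06941/(2π·408) = 2.708×10^-5 m·K/W
  R'_mineral wool = ln(0.0905/0.0686)/(2πk) = 0.2771/(2π·0.0371) = 1.189 m·K/W
  R'_calcium silicate = ln(0.152/0.0905)/(2πk) = 0.5185/(2π·0.0594) = 1.389 m·K/W
  R'_conv,out = 1/(2πr h) = 1/(2π·0.152·14.6) = 0.07172 m·K/W
ΣR = 2.708×10^-5 + 1.189 + 1.389 + 0.07172 = 2.650 m·K/W
Q' = ΔT/ΣR = (260 °C − 17.4 °C)/2.650 = 91.55 W/m
From the inner boundary to the mineral wool/calcium silicate interface, ΣR_partial = 1.189 m·K/W.
T_interface = T_in − Q'·ΣR_partial = 260 °C − (91.55)(1.189) = 151 °C

T = 151 °C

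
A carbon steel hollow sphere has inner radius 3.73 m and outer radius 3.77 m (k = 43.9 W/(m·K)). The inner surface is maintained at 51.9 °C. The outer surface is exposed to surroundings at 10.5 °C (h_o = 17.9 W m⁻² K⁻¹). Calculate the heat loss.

Q = 130 kW

Series thermal resistances, inner to outer:
  R_carbon steel = (1/3.73 − 1/3.77)/(4πk) = 0.002845/(4π·43.9) = 5.156×10^-6 K/W
  R_conv,out = 1/(4πr²h) = 1/(4π·3.77²·17.9) = 3.128×10^-4 K/W
ΣR = 5.156×10^-6 + 3.128×10^-4 = 3.180×10^-4 K/W
Q = ΔT/ΣR = (51.9 °C − 10.5 °C)/3.180×10^-4 = 1.30×10^5 W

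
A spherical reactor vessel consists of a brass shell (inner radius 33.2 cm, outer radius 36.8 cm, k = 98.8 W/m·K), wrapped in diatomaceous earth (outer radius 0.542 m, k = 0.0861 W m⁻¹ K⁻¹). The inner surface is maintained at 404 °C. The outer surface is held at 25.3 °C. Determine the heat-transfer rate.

Q = 470 W

Treat each layer as a resistance in series:
  R_brass = (1/0.332 − 1/0.368)/(4πk) = 0.2947/(4π·98.8) = 2.373×10^-4 K/W
  R_diatomaceous earth = (1/0.368 − 1/0.542)/(4πk) = 0.8724/(4π·0.0861) = 0.8063 K/W
ΣR = 2.373×10^-4 + 0.8063 = 0.8065 K/W
Q = ΔT/ΣR = (404 °C − 25.3 °C)/0.8065 = 470 W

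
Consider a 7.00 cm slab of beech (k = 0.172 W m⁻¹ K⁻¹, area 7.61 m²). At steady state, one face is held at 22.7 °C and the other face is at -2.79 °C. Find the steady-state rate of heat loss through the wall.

Q = kA·ΔT/L = 0.172 × 7.61 × |22.7 °C − -2.79 °C| / 0.0700 = 477 W

Q = 477 W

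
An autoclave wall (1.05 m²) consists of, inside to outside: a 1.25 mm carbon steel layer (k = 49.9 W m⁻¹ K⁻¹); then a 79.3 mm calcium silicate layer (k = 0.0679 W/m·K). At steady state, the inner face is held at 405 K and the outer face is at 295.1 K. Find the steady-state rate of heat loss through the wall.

Series thermal resistances, inner to outer:
  R_carbon steel = L/(kA) = 0.00125/(49.9·1.05) = 2.386×10^-5 K/W
  R_calcium silicate = L/(kA) = 0.0793/(0.0679·1.05) = 1.112 K/W
ΣR = 2.386×10^-5 + 1.112 = 1.112 K/W
Q = ΔT/ΣR = (405 K − 295.1 K)/1.112 = 98.8 W

Q = 98.8 W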